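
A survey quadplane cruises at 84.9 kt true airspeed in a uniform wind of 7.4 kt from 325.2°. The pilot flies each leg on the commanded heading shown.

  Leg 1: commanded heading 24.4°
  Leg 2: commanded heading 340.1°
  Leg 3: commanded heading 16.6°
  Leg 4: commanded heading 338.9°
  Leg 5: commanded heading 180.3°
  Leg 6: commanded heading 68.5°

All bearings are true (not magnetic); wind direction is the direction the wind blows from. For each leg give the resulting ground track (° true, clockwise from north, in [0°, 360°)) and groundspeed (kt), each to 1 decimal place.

Leg 1: track=28.9°, groundspeed=81.4 kt
Leg 2: track=341.5°, groundspeed=77.8 kt
Leg 3: track=20.7°, groundspeed=80.5 kt
Leg 4: track=340.2°, groundspeed=77.7 kt
Leg 5: track=177.6°, groundspeed=91.1 kt
Leg 6: track=73.3°, groundspeed=86.9 kt

Leg 1: heading 24.4°; drift +4.5° → track 28.9°, groundspeed 81.4 kt
Leg 2: heading 340.1°; drift +1.4° → track 341.5°, groundspeed 77.8 kt
Leg 3: heading 16.6°; drift +4.1° → track 20.7°, groundspeed 80.5 kt
Leg 4: heading 338.9°; drift +1.3° → track 340.2°, groundspeed 77.7 kt
Leg 5: heading 180.3°; drift -2.7° → track 177.6°, groundspeed 91.1 kt
Leg 6: heading 68.5°; drift +4.8° → track 73.3°, groundspeed 86.9 kt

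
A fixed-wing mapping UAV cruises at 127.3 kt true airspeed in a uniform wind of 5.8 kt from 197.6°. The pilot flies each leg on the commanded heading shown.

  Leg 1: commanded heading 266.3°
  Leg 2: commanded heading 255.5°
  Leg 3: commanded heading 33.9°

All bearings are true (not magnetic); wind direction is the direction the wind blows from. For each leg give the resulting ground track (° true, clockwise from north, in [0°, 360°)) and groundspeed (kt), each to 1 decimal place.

Leg 1: heading 266.3°; drift +2.5° → track 268.8°, groundspeed 125.3 kt
Leg 2: heading 255.5°; drift +2.3° → track 257.8°, groundspeed 124.3 kt
Leg 3: heading 33.9°; drift -0.7° → track 33.2°, groundspeed 132.9 kt

Leg 1: track=268.8°, groundspeed=125.3 kt
Leg 2: track=257.8°, groundspeed=124.3 kt
Leg 3: track=33.2°, groundspeed=132.9 kt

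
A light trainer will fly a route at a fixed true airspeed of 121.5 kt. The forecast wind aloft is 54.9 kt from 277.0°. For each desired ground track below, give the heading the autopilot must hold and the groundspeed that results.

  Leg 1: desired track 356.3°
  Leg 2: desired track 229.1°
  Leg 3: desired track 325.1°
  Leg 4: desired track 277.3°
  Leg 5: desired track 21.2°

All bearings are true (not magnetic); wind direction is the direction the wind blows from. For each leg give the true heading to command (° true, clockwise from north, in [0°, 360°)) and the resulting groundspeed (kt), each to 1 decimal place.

Leg 1: desired track 356.3°; wind correction -26.4° → command heading 329.9°, groundspeed 98.7 kt
Leg 2: desired track 229.1°; wind correction +19.6° → command heading 248.7°, groundspeed 77.7 kt
Leg 3: desired track 325.1°; wind correction -19.7° → command heading 305.4°, groundspeed 77.8 kt
Leg 4: desired track 277.3°; wind correction -0.1° → command heading 277.2°, groundspeed 66.6 kt
Leg 5: desired track 21.2°; wind correction -26.0° → command heading 355.2°, groundspeed 122.7 kt

Leg 1: heading=329.9°, groundspeed=98.7 kt
Leg 2: heading=248.7°, groundspeed=77.7 kt
Leg 3: heading=305.4°, groundspeed=77.8 kt
Leg 4: heading=277.2°, groundspeed=66.6 kt
Leg 5: heading=355.2°, groundspeed=122.7 kt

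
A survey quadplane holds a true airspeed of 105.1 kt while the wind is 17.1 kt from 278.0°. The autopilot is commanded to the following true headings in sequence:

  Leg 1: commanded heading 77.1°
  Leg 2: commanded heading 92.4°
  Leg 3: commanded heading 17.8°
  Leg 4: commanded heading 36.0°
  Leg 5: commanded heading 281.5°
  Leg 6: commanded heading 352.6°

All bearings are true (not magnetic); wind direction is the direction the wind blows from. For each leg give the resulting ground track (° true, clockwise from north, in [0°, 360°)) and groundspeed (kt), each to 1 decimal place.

Leg 1: heading 77.1°; drift +2.9° → track 80.0°, groundspeed 121.2 kt
Leg 2: heading 92.4°; drift +0.8° → track 93.2°, groundspeed 122.1 kt
Leg 3: heading 17.8°; drift +8.9° → track 26.7°, groundspeed 109.3 kt
Leg 4: heading 36.0°; drift +7.6° → track 43.6°, groundspeed 114.1 kt
Leg 5: heading 281.5°; drift +0.7° → track 282.2°, groundspeed 88.0 kt
Leg 6: heading 352.6°; drift +9.3° → track 1.9°, groundspeed 101.9 kt

Leg 1: track=80.0°, groundspeed=121.2 kt
Leg 2: track=93.2°, groundspeed=122.1 kt
Leg 3: track=26.7°, groundspeed=109.3 kt
Leg 4: track=43.6°, groundspeed=114.1 kt
Leg 5: track=282.2°, groundspeed=88.0 kt
Leg 6: track=1.9°, groundspeed=101.9 kt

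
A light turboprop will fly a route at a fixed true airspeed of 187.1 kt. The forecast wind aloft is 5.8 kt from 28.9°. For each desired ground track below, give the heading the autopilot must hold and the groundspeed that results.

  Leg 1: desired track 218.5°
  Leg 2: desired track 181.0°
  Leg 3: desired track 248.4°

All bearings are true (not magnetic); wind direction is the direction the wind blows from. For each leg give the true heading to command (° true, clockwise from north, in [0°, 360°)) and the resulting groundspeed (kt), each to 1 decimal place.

Leg 1: desired track 218.5°; wind correction +0.3° → command heading 218.8°, groundspeed 192.8 kt
Leg 2: desired track 181.0°; wind correction -0.8° → command heading 180.2°, groundspeed 192.2 kt
Leg 3: desired track 248.4°; wind correction +1.1° → command heading 249.5°, groundspeed 191.5 kt

Leg 1: heading=218.8°, groundspeed=192.8 kt
Leg 2: heading=180.2°, groundspeed=192.2 kt
Leg 3: heading=249.5°, groundspeed=191.5 kt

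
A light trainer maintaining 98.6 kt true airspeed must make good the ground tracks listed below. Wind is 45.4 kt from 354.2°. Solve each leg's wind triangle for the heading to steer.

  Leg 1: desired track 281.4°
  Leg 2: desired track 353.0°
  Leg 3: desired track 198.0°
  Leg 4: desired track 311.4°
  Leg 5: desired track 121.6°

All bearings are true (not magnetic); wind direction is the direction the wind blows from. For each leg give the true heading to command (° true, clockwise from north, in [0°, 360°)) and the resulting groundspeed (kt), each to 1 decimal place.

Leg 1: desired track 281.4°; wind correction +26.1° → command heading 307.5°, groundspeed 75.1 kt
Leg 2: desired track 353.0°; wind correction +0.6° → command heading 353.6°, groundspeed 53.2 kt
Leg 3: desired track 198.0°; wind correction +10.7° → command heading 208.7°, groundspeed 138.4 kt
Leg 4: desired track 311.4°; wind correction +18.2° → command heading 329.6°, groundspeed 60.3 kt
Leg 5: desired track 121.6°; wind correction -21.5° → command heading 100.1°, groundspeed 119.3 kt

Leg 1: heading=307.5°, groundspeed=75.1 kt
Leg 2: heading=353.6°, groundspeed=53.2 kt
Leg 3: heading=208.7°, groundspeed=138.4 kt
Leg 4: heading=329.6°, groundspeed=60.3 kt
Leg 5: heading=100.1°, groundspeed=119.3 kt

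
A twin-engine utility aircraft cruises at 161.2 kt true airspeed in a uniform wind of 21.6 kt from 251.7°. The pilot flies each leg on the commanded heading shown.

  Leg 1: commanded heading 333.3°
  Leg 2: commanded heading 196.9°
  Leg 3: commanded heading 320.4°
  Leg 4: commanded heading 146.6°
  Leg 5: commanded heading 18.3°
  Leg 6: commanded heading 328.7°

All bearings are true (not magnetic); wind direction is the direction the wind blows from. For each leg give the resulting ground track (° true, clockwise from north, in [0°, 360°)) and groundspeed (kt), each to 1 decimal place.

Leg 1: heading 333.3°; drift +7.7° → track 341.0°, groundspeed 159.5 kt
Leg 2: heading 196.9°; drift -6.8° → track 190.1°, groundspeed 149.8 kt
Leg 3: heading 320.4°; drift +7.5° → track 327.9°, groundspeed 154.7 kt
Leg 4: heading 146.6°; drift -7.1° → track 139.5°, groundspeed 168.1 kt
Leg 5: heading 18.3°; drift +5.7° → track 24.0°, groundspeed 174.9 kt
Leg 6: heading 328.7°; drift +7.7° → track 336.4°, groundspeed 157.8 kt

Leg 1: track=341.0°, groundspeed=159.5 kt
Leg 2: track=190.1°, groundspeed=149.8 kt
Leg 3: track=327.9°, groundspeed=154.7 kt
Leg 4: track=139.5°, groundspeed=168.1 kt
Leg 5: track=24.0°, groundspeed=174.9 kt
Leg 6: track=336.4°, groundspeed=157.8 kt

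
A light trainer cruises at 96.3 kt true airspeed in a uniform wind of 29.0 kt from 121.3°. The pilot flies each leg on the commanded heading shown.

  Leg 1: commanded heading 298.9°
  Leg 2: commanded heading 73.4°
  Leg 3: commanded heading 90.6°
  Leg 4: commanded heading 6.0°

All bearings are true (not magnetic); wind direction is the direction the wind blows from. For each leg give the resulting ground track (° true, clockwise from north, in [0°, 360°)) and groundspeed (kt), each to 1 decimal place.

Leg 1: track=299.5°, groundspeed=125.3 kt
Leg 2: track=57.8°, groundspeed=79.8 kt
Leg 3: track=78.9°, groundspeed=72.9 kt
Leg 4: track=352.4°, groundspeed=111.8 kt

Leg 1: heading 298.9°; drift +0.6° → track 299.5°, groundspeed 125.3 kt
Leg 2: heading 73.4°; drift -15.6° → track 57.8°, groundspeed 79.8 kt
Leg 3: heading 90.6°; drift -11.7° → track 78.9°, groundspeed 72.9 kt
Leg 4: heading 6.0°; drift -13.6° → track 352.4°, groundspeed 111.8 kt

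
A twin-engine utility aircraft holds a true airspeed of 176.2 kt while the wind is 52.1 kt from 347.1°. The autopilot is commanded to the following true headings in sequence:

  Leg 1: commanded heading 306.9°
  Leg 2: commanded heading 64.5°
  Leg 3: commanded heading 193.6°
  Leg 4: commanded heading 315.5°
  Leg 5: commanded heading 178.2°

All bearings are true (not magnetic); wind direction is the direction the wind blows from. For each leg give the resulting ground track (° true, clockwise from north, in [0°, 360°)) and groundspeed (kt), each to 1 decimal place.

Leg 1: heading 306.9°; drift -13.8° → track 293.1°, groundspeed 140.5 kt
Leg 2: heading 64.5°; drift +17.1° → track 81.6°, groundspeed 172.5 kt
Leg 3: heading 193.6°; drift -6.0° → track 187.6°, groundspeed 224.0 kt
Leg 4: heading 315.5°; drift -11.7° → track 303.8°, groundspeed 134.6 kt
Leg 5: heading 178.2°; drift -2.5° → track 175.7°, groundspeed 227.5 kt

Leg 1: track=293.1°, groundspeed=140.5 kt
Leg 2: track=81.6°, groundspeed=172.5 kt
Leg 3: track=187.6°, groundspeed=224.0 kt
Leg 4: track=303.8°, groundspeed=134.6 kt
Leg 5: track=175.7°, groundspeed=227.5 kt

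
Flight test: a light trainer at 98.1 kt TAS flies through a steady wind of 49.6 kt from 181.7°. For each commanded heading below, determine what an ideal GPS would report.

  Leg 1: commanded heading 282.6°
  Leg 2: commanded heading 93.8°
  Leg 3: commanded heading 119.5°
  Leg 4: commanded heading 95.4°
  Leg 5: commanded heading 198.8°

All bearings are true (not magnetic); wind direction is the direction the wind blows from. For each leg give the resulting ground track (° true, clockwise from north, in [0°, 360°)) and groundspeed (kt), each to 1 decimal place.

Leg 1: heading 282.6°; drift +24.4° → track 307.0°, groundspeed 118.0 kt
Leg 2: heading 93.8°; drift -27.2° → track 66.6°, groundspeed 108.3 kt
Leg 3: heading 119.5°; drift -30.3° → track 89.2°, groundspeed 86.9 kt
Leg 4: heading 95.4°; drift -27.5° → track 67.9°, groundspeed 107.0 kt
Leg 5: heading 198.8°; drift +16.1° → track 214.9°, groundspeed 52.7 kt

Leg 1: track=307.0°, groundspeed=118.0 kt
Leg 2: track=66.6°, groundspeed=108.3 kt
Leg 3: track=89.2°, groundspeed=86.9 kt
Leg 4: track=67.9°, groundspeed=107.0 kt
Leg 5: track=214.9°, groundspeed=52.7 kt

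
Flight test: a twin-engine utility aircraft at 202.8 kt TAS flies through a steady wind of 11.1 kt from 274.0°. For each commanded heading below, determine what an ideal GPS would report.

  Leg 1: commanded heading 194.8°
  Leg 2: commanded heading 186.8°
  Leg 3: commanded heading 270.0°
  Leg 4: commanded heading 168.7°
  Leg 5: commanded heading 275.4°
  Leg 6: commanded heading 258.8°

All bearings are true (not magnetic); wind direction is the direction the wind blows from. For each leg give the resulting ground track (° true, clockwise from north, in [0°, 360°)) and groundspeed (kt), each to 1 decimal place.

Leg 1: track=191.7°, groundspeed=201.0 kt
Leg 2: track=183.7°, groundspeed=202.6 kt
Leg 3: track=269.8°, groundspeed=191.7 kt
Leg 4: track=165.7°, groundspeed=206.0 kt
Leg 5: track=275.5°, groundspeed=191.7 kt
Leg 6: track=257.9°, groundspeed=192.1 kt

Leg 1: heading 194.8°; drift -3.1° → track 191.7°, groundspeed 201.0 kt
Leg 2: heading 186.8°; drift -3.1° → track 183.7°, groundspeed 202.6 kt
Leg 3: heading 270.0°; drift -0.2° → track 269.8°, groundspeed 191.7 kt
Leg 4: heading 168.7°; drift -3.0° → track 165.7°, groundspeed 206.0 kt
Leg 5: heading 275.4°; drift +0.1° → track 275.5°, groundspeed 191.7 kt
Leg 6: heading 258.8°; drift -0.9° → track 257.9°, groundspeed 192.1 kt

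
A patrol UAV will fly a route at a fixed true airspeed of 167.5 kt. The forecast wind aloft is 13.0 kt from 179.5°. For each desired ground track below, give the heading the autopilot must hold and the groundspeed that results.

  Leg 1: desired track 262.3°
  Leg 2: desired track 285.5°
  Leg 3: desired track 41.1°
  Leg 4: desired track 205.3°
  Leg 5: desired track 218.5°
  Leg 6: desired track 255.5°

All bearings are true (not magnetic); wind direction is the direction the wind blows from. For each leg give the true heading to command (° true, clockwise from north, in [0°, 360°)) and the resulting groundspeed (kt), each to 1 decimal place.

Leg 1: heading=257.9°, groundspeed=165.4 kt
Leg 2: heading=281.2°, groundspeed=170.6 kt
Leg 3: heading=44.1°, groundspeed=177.0 kt
Leg 4: heading=203.4°, groundspeed=155.7 kt
Leg 5: heading=215.7°, groundspeed=157.2 kt
Leg 6: heading=251.2°, groundspeed=163.9 kt

Leg 1: desired track 262.3°; wind correction -4.4° → command heading 257.9°, groundspeed 165.4 kt
Leg 2: desired track 285.5°; wind correction -4.3° → command heading 281.2°, groundspeed 170.6 kt
Leg 3: desired track 41.1°; wind correction +3.0° → command heading 44.1°, groundspeed 177.0 kt
Leg 4: desired track 205.3°; wind correction -1.9° → command heading 203.4°, groundspeed 155.7 kt
Leg 5: desired track 218.5°; wind correction -2.8° → command heading 215.7°, groundspeed 157.2 kt
Leg 6: desired track 255.5°; wind correction -4.3° → command heading 251.2°, groundspeed 163.9 kt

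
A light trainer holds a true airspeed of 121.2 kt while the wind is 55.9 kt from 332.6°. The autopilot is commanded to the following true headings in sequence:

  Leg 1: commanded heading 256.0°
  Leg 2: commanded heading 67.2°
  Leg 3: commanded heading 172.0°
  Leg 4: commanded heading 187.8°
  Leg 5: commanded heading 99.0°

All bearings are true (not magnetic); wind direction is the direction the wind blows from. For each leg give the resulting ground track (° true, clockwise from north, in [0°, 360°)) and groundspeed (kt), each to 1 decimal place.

Leg 1: track=229.3°, groundspeed=121.1 kt
Leg 2: track=91.1°, groundspeed=137.5 kt
Leg 3: track=165.9°, groundspeed=174.9 kt
Leg 4: track=176.9°, groundspeed=170.0 kt
Leg 5: track=115.2°, groundspeed=160.8 kt

Leg 1: heading 256.0°; drift -26.7° → track 229.3°, groundspeed 121.1 kt
Leg 2: heading 67.2°; drift +23.9° → track 91.1°, groundspeed 137.5 kt
Leg 3: heading 172.0°; drift -6.1° → track 165.9°, groundspeed 174.9 kt
Leg 4: heading 187.8°; drift -10.9° → track 176.9°, groundspeed 170.0 kt
Leg 5: heading 99.0°; drift +16.2° → track 115.2°, groundspeed 160.8 kt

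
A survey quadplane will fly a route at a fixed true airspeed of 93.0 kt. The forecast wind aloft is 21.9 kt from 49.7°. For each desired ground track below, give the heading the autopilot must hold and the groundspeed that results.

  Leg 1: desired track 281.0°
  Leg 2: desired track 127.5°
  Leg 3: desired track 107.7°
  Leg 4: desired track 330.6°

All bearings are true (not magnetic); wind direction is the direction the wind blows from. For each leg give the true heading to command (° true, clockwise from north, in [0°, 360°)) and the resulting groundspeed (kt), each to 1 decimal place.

Leg 1: desired track 281.0°; wind correction +10.6° → command heading 291.6°, groundspeed 105.1 kt
Leg 2: desired track 127.5°; wind correction -13.3° → command heading 114.2°, groundspeed 85.9 kt
Leg 3: desired track 107.7°; wind correction -11.5° → command heading 96.2°, groundspeed 79.5 kt
Leg 4: desired track 330.6°; wind correction +13.4° → command heading 344.0°, groundspeed 86.3 kt

Leg 1: heading=291.6°, groundspeed=105.1 kt
Leg 2: heading=114.2°, groundspeed=85.9 kt
Leg 3: heading=96.2°, groundspeed=79.5 kt
Leg 4: heading=344.0°, groundspeed=86.3 kt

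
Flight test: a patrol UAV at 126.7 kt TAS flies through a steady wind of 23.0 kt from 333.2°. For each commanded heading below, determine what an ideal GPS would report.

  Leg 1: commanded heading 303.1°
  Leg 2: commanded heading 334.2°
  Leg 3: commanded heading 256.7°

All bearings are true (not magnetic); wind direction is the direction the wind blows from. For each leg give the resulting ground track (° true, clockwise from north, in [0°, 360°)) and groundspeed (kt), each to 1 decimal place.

Leg 1: track=296.9°, groundspeed=107.4 kt
Leg 2: track=334.4°, groundspeed=103.7 kt
Leg 3: track=246.3°, groundspeed=123.4 kt

Leg 1: heading 303.1°; drift -6.2° → track 296.9°, groundspeed 107.4 kt
Leg 2: heading 334.2°; drift +0.2° → track 334.4°, groundspeed 103.7 kt
Leg 3: heading 256.7°; drift -10.4° → track 246.3°, groundspeed 123.4 kt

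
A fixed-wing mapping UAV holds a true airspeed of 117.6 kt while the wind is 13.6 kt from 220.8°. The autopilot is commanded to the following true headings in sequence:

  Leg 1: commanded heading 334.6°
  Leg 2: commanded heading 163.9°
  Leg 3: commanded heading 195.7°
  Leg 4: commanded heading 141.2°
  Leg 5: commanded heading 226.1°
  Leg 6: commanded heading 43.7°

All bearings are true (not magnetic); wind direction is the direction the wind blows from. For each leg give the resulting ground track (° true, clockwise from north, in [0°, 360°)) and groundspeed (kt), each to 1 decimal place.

Leg 1: heading 334.6°; drift +5.8° → track 340.4°, groundspeed 123.7 kt
Leg 2: heading 163.9°; drift -5.9° → track 158.0°, groundspeed 110.8 kt
Leg 3: heading 195.7°; drift -3.1° → track 192.6°, groundspeed 105.4 kt
Leg 4: heading 141.2°; drift -6.6° → track 134.6°, groundspeed 115.9 kt
Leg 5: heading 226.1°; drift +0.7° → track 226.8°, groundspeed 104.1 kt
Leg 6: heading 43.7°; drift -0.3° → track 43.4°, groundspeed 131.2 kt

Leg 1: track=340.4°, groundspeed=123.7 kt
Leg 2: track=158.0°, groundspeed=110.8 kt
Leg 3: track=192.6°, groundspeed=105.4 kt
Leg 4: track=134.6°, groundspeed=115.9 kt
Leg 5: track=226.8°, groundspeed=104.1 kt
Leg 6: track=43.4°, groundspeed=131.2 kt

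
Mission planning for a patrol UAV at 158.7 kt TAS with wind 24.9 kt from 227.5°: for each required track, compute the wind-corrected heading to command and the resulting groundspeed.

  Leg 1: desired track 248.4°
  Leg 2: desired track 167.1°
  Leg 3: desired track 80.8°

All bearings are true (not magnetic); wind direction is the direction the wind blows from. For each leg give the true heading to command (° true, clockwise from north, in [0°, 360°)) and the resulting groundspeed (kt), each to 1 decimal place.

Leg 1: desired track 248.4°; wind correction -3.2° → command heading 245.2°, groundspeed 135.2 kt
Leg 2: desired track 167.1°; wind correction +7.8° → command heading 174.9°, groundspeed 144.9 kt
Leg 3: desired track 80.8°; wind correction +4.9° → command heading 85.7°, groundspeed 178.9 kt

Leg 1: heading=245.2°, groundspeed=135.2 kt
Leg 2: heading=174.9°, groundspeed=144.9 kt
Leg 3: heading=85.7°, groundspeed=178.9 kt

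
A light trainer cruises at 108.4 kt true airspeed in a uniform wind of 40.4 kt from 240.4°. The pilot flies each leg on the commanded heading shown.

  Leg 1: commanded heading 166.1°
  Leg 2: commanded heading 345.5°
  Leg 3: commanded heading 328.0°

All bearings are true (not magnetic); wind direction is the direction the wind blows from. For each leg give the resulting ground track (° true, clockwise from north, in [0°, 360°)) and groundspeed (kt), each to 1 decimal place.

Leg 1: heading 166.1°; drift -21.8° → track 144.3°, groundspeed 104.9 kt
Leg 2: heading 345.5°; drift +18.2° → track 3.7°, groundspeed 125.2 kt
Leg 3: heading 328.0°; drift +20.7° → track 348.7°, groundspeed 114.1 kt

Leg 1: track=144.3°, groundspeed=104.9 kt
Leg 2: track=3.7°, groundspeed=125.2 kt
Leg 3: track=348.7°, groundspeed=114.1 kt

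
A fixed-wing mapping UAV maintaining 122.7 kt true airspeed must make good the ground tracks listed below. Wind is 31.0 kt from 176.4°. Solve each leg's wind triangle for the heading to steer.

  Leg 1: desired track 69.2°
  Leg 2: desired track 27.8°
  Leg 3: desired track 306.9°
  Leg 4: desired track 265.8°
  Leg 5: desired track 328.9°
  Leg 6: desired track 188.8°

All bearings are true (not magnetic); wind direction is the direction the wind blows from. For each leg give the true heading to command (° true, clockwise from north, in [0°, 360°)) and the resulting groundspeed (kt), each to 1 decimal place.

Leg 1: desired track 69.2°; wind correction +14.0° → command heading 83.2°, groundspeed 128.2 kt
Leg 2: desired track 27.8°; wind correction +7.6° → command heading 35.4°, groundspeed 148.1 kt
Leg 3: desired track 306.9°; wind correction -11.1° → command heading 295.8°, groundspeed 140.5 kt
Leg 4: desired track 265.8°; wind correction -14.6° → command heading 251.2°, groundspeed 118.4 kt
Leg 5: desired track 328.9°; wind correction -6.7° → command heading 322.2°, groundspeed 149.4 kt
Leg 6: desired track 188.8°; wind correction -3.1° → command heading 185.7°, groundspeed 92.2 kt

Leg 1: heading=83.2°, groundspeed=128.2 kt
Leg 2: heading=35.4°, groundspeed=148.1 kt
Leg 3: heading=295.8°, groundspeed=140.5 kt
Leg 4: heading=251.2°, groundspeed=118.4 kt
Leg 5: heading=322.2°, groundspeed=149.4 kt
Leg 6: heading=185.7°, groundspeed=92.2 kt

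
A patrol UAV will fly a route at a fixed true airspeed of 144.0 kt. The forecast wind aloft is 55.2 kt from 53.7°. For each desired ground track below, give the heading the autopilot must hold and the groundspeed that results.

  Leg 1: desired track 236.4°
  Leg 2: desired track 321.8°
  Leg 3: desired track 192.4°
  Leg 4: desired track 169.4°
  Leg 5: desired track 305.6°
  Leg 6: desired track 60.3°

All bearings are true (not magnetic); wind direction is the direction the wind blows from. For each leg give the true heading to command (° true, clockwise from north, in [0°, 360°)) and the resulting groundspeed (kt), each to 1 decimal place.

Leg 1: heading=237.4°, groundspeed=199.1 kt
Leg 2: heading=344.3°, groundspeed=134.8 kt
Leg 3: heading=177.7°, groundspeed=180.8 kt
Leg 4: heading=149.2°, groundspeed=159.1 kt
Leg 5: heading=327.0°, groundspeed=151.3 kt
Leg 6: heading=57.8°, groundspeed=89.0 kt

Leg 1: desired track 236.4°; wind correction +1.0° → command heading 237.4°, groundspeed 199.1 kt
Leg 2: desired track 321.8°; wind correction +22.5° → command heading 344.3°, groundspeed 134.8 kt
Leg 3: desired track 192.4°; wind correction -14.7° → command heading 177.7°, groundspeed 180.8 kt
Leg 4: desired track 169.4°; wind correction -20.2° → command heading 149.2°, groundspeed 159.1 kt
Leg 5: desired track 305.6°; wind correction +21.4° → command heading 327.0°, groundspeed 151.3 kt
Leg 6: desired track 60.3°; wind correction -2.5° → command heading 57.8°, groundspeed 89.0 kt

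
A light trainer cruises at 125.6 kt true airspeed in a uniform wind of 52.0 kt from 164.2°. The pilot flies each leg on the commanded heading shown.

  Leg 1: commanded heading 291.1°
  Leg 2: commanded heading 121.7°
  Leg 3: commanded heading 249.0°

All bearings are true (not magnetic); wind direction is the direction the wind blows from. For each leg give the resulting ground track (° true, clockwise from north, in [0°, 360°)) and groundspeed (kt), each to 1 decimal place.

Leg 1: heading 291.1°; drift +14.9° → track 306.0°, groundspeed 162.2 kt
Leg 2: heading 121.7°; drift -21.9° → track 99.8°, groundspeed 94.1 kt
Leg 3: heading 249.0°; drift +23.2° → track 272.2°, groundspeed 131.5 kt

Leg 1: track=306.0°, groundspeed=162.2 kt
Leg 2: track=99.8°, groundspeed=94.1 kt
Leg 3: track=272.2°, groundspeed=131.5 kt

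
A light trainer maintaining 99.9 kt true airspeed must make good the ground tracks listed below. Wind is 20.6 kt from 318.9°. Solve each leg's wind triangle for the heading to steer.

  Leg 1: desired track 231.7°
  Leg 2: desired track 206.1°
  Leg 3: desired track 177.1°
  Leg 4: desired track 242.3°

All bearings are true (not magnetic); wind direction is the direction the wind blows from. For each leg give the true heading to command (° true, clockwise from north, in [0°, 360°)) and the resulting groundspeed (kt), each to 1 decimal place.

Leg 1: desired track 231.7°; wind correction +11.9° → command heading 243.6°, groundspeed 96.8 kt
Leg 2: desired track 206.1°; wind correction +11.0° → command heading 217.1°, groundspeed 106.1 kt
Leg 3: desired track 177.1°; wind correction +7.3° → command heading 184.4°, groundspeed 115.3 kt
Leg 4: desired track 242.3°; wind correction +11.6° → command heading 253.9°, groundspeed 93.1 kt

Leg 1: heading=243.6°, groundspeed=96.8 kt
Leg 2: heading=217.1°, groundspeed=106.1 kt
Leg 3: heading=184.4°, groundspeed=115.3 kt
Leg 4: heading=253.9°, groundspeed=93.1 kt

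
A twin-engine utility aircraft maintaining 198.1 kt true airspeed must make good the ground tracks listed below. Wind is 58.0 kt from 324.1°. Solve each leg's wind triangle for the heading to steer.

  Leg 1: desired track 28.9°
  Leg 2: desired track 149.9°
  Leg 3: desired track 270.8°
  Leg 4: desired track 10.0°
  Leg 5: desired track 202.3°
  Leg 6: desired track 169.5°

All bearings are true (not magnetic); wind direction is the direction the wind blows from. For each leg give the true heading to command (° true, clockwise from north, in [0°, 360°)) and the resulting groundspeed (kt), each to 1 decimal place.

Leg 1: heading=13.5°, groundspeed=166.3 kt
Leg 2: heading=151.6°, groundspeed=255.7 kt
Leg 3: heading=284.4°, groundspeed=157.9 kt
Leg 4: heading=357.9°, groundspeed=153.3 kt
Leg 5: heading=216.7°, groundspeed=222.4 kt
Leg 6: heading=176.7°, groundspeed=248.9 kt

Leg 1: desired track 28.9°; wind correction -15.4° → command heading 13.5°, groundspeed 166.3 kt
Leg 2: desired track 149.9°; wind correction +1.7° → command heading 151.6°, groundspeed 255.7 kt
Leg 3: desired track 270.8°; wind correction +13.6° → command heading 284.4°, groundspeed 157.9 kt
Leg 4: desired track 10.0°; wind correction -12.1° → command heading 357.9°, groundspeed 153.3 kt
Leg 5: desired track 202.3°; wind correction +14.4° → command heading 216.7°, groundspeed 222.4 kt
Leg 6: desired track 169.5°; wind correction +7.2° → command heading 176.7°, groundspeed 248.9 kt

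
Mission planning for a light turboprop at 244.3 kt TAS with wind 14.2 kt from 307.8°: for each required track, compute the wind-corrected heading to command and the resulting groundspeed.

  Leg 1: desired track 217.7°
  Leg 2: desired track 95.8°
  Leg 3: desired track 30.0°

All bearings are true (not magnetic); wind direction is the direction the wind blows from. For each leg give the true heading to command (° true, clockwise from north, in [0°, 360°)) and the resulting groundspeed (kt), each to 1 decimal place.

Leg 1: heading=221.0°, groundspeed=243.9 kt
Leg 2: heading=94.0°, groundspeed=256.2 kt
Leg 3: heading=26.7°, groundspeed=242.0 kt

Leg 1: desired track 217.7°; wind correction +3.3° → command heading 221.0°, groundspeed 243.9 kt
Leg 2: desired track 95.8°; wind correction -1.8° → command heading 94.0°, groundspeed 256.2 kt
Leg 3: desired track 30.0°; wind correction -3.3° → command heading 26.7°, groundspeed 242.0 kt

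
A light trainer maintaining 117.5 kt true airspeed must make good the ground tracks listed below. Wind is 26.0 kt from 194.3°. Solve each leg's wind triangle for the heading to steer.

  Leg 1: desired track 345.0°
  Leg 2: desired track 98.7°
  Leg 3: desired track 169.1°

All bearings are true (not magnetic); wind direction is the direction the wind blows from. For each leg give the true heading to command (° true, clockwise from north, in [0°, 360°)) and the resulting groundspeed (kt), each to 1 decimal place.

Leg 1: desired track 345.0°; wind correction -6.2° → command heading 338.8°, groundspeed 139.5 kt
Leg 2: desired track 98.7°; wind correction +12.7° → command heading 111.4°, groundspeed 117.2 kt
Leg 3: desired track 169.1°; wind correction +5.4° → command heading 174.5°, groundspeed 93.5 kt

Leg 1: heading=338.8°, groundspeed=139.5 kt
Leg 2: heading=111.4°, groundspeed=117.2 kt
Leg 3: heading=174.5°, groundspeed=93.5 kt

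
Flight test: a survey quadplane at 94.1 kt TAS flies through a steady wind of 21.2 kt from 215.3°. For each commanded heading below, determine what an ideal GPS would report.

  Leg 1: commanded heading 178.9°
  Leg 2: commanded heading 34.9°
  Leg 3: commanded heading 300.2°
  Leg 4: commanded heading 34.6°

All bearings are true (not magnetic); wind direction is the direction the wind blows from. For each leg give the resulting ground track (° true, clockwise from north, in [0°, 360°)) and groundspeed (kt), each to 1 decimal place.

Leg 1: heading 178.9°; drift -9.3° → track 169.6°, groundspeed 78.1 kt
Leg 2: heading 34.9°; drift +0.1° → track 35.0°, groundspeed 115.3 kt
Leg 3: heading 300.2°; drift +12.9° → track 313.1°, groundspeed 94.6 kt
Leg 4: heading 34.6°; drift +0.1° → track 34.7°, groundspeed 115.3 kt

Leg 1: track=169.6°, groundspeed=78.1 kt
Leg 2: track=35.0°, groundspeed=115.3 kt
Leg 3: track=313.1°, groundspeed=94.6 kt
Leg 4: track=34.7°, groundspeed=115.3 kt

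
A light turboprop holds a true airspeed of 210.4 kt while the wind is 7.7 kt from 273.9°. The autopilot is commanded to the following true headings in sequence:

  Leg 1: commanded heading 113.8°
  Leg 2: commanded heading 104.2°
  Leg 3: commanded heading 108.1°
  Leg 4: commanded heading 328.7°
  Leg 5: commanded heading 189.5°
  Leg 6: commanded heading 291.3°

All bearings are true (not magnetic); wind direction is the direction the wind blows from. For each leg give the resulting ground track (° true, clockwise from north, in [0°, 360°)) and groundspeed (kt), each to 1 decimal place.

Leg 1: heading 113.8°; drift -0.7° → track 113.1°, groundspeed 217.7 kt
Leg 2: heading 104.2°; drift -0.4° → track 103.8°, groundspeed 218.0 kt
Leg 3: heading 108.1°; drift -0.5° → track 107.6°, groundspeed 217.9 kt
Leg 4: heading 328.7°; drift +1.7° → track 330.4°, groundspeed 206.1 kt
Leg 5: heading 189.5°; drift -2.1° → track 187.4°, groundspeed 209.8 kt
Leg 6: heading 291.3°; drift +0.6° → track 291.9°, groundspeed 203.1 kt

Leg 1: track=113.1°, groundspeed=217.7 kt
Leg 2: track=103.8°, groundspeed=218.0 kt
Leg 3: track=107.6°, groundspeed=217.9 kt
Leg 4: track=330.4°, groundspeed=206.1 kt
Leg 5: track=187.4°, groundspeed=209.8 kt
Leg 6: track=291.9°, groundspeed=203.1 kt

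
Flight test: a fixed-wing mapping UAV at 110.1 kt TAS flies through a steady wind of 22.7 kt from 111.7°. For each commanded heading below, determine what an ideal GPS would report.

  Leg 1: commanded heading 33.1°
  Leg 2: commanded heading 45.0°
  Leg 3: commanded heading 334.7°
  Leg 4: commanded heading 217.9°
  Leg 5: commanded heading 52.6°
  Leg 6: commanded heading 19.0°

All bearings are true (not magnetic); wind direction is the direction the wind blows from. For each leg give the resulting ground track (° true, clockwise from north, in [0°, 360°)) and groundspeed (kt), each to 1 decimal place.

Leg 1: track=21.2°, groundspeed=107.9 kt
Leg 2: track=33.4°, groundspeed=103.2 kt
Leg 3: track=327.7°, groundspeed=127.6 kt
Leg 4: track=228.5°, groundspeed=118.5 kt
Leg 5: track=41.4°, groundspeed=100.4 kt
Leg 6: track=7.5°, groundspeed=113.5 kt

Leg 1: heading 33.1°; drift -11.9° → track 21.2°, groundspeed 107.9 kt
Leg 2: heading 45.0°; drift -11.6° → track 33.4°, groundspeed 103.2 kt
Leg 3: heading 334.7°; drift -7.0° → track 327.7°, groundspeed 127.6 kt
Leg 4: heading 217.9°; drift +10.6° → track 228.5°, groundspeed 118.5 kt
Leg 5: heading 52.6°; drift -11.2° → track 41.4°, groundspeed 100.4 kt
Leg 6: heading 19.0°; drift -11.5° → track 7.5°, groundspeed 113.5 kt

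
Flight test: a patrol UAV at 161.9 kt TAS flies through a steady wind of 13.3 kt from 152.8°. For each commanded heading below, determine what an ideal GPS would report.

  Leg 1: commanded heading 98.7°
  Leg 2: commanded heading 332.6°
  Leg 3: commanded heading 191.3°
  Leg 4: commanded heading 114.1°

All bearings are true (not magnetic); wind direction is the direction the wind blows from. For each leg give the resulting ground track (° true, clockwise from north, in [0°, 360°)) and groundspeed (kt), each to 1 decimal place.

Leg 1: track=94.7°, groundspeed=154.5 kt
Leg 2: track=332.6°, groundspeed=175.2 kt
Leg 3: track=194.4°, groundspeed=151.7 kt
Leg 4: track=111.0°, groundspeed=151.7 kt

Leg 1: heading 98.7°; drift -4.0° → track 94.7°, groundspeed 154.5 kt
Leg 2: heading 332.6°; drift +0.0° → track 332.6°, groundspeed 175.2 kt
Leg 3: heading 191.3°; drift +3.1° → track 194.4°, groundspeed 151.7 kt
Leg 4: heading 114.1°; drift -3.1° → track 111.0°, groundspeed 151.7 kt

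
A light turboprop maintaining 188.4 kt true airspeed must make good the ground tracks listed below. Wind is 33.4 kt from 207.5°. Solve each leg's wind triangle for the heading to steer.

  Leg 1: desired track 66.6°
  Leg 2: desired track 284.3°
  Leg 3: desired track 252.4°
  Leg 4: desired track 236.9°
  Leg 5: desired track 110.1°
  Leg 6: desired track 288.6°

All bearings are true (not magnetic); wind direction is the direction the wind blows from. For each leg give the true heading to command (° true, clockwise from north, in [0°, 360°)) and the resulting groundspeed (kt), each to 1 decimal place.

Leg 1: desired track 66.6°; wind correction +6.4° → command heading 73.0°, groundspeed 213.1 kt
Leg 2: desired track 284.3°; wind correction -9.9° → command heading 274.4°, groundspeed 177.9 kt
Leg 3: desired track 252.4°; wind correction -7.2° → command heading 245.2°, groundspeed 163.3 kt
Leg 4: desired track 236.9°; wind correction -5.0° → command heading 231.9°, groundspeed 158.6 kt
Leg 5: desired track 110.1°; wind correction +10.1° → command heading 120.2°, groundspeed 189.8 kt
Leg 6: desired track 288.6°; wind correction -10.1° → command heading 278.5°, groundspeed 180.3 kt

Leg 1: heading=73.0°, groundspeed=213.1 kt
Leg 2: heading=274.4°, groundspeed=177.9 kt
Leg 3: heading=245.2°, groundspeed=163.3 kt
Leg 4: heading=231.9°, groundspeed=158.6 kt
Leg 5: heading=120.2°, groundspeed=189.8 kt
Leg 6: heading=278.5°, groundspeed=180.3 kt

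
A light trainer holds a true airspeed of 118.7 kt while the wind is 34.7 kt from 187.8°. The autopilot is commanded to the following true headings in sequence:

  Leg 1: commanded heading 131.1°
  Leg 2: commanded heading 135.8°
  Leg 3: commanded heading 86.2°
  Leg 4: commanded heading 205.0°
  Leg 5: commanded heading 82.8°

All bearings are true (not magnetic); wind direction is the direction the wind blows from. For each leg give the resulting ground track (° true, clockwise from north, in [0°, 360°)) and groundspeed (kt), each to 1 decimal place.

Leg 1: track=114.9°, groundspeed=103.8 kt
Leg 2: track=120.1°, groundspeed=101.1 kt
Leg 3: track=71.1°, groundspeed=130.2 kt
Leg 4: track=211.8°, groundspeed=86.2 kt
Leg 5: track=68.1°, groundspeed=132.0 kt

Leg 1: heading 131.1°; drift -16.2° → track 114.9°, groundspeed 103.8 kt
Leg 2: heading 135.8°; drift -15.7° → track 120.1°, groundspeed 101.1 kt
Leg 3: heading 86.2°; drift -15.1° → track 71.1°, groundspeed 130.2 kt
Leg 4: heading 205.0°; drift +6.8° → track 211.8°, groundspeed 86.2 kt
Leg 5: heading 82.8°; drift -14.7° → track 68.1°, groundspeed 132.0 kt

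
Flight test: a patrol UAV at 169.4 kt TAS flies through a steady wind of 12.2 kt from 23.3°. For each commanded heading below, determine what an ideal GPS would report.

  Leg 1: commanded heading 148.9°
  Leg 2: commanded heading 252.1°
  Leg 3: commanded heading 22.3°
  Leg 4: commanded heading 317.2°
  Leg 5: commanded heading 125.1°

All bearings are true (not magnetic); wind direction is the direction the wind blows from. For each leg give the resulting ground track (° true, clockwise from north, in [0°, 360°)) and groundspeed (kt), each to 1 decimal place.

Leg 1: heading 148.9°; drift +3.2° → track 152.1°, groundspeed 176.8 kt
Leg 2: heading 252.1°; drift -3.0° → track 249.1°, groundspeed 177.7 kt
Leg 3: heading 22.3°; drift -0.1° → track 22.2°, groundspeed 157.2 kt
Leg 4: heading 317.2°; drift -3.9° → track 313.3°, groundspeed 164.8 kt
Leg 5: heading 125.1°; drift +4.0° → track 129.1°, groundspeed 172.3 kt

Leg 1: track=152.1°, groundspeed=176.8 kt
Leg 2: track=249.1°, groundspeed=177.7 kt
Leg 3: track=22.2°, groundspeed=157.2 kt
Leg 4: track=313.3°, groundspeed=164.8 kt
Leg 5: track=129.1°, groundspeed=172.3 kt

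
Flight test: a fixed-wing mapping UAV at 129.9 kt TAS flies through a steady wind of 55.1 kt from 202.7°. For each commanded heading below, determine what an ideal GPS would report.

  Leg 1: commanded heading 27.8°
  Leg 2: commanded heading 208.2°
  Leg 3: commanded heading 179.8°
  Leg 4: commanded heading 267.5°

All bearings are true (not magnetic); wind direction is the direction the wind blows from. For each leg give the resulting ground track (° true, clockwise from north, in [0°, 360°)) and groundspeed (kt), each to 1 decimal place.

Leg 1: track=26.3°, groundspeed=184.8 kt
Leg 2: track=212.2°, groundspeed=75.2 kt
Leg 3: track=164.6°, groundspeed=82.0 kt
Leg 4: track=292.6°, groundspeed=117.5 kt

Leg 1: heading 27.8°; drift -1.5° → track 26.3°, groundspeed 184.8 kt
Leg 2: heading 208.2°; drift +4.0° → track 212.2°, groundspeed 75.2 kt
Leg 3: heading 179.8°; drift -15.2° → track 164.6°, groundspeed 82.0 kt
Leg 4: heading 267.5°; drift +25.1° → track 292.6°, groundspeed 117.5 kt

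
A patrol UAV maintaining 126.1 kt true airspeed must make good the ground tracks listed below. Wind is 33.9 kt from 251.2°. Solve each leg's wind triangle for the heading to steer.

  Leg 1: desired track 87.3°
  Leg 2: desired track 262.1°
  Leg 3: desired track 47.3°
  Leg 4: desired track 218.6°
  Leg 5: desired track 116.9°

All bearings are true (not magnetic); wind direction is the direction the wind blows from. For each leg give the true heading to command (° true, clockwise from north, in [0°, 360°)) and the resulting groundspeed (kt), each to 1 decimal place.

Leg 1: heading=91.6°, groundspeed=158.3 kt
Leg 2: heading=259.2°, groundspeed=92.6 kt
Leg 3: heading=41.0°, groundspeed=156.3 kt
Leg 4: heading=226.9°, groundspeed=96.2 kt
Leg 5: heading=128.0°, groundspeed=147.4 kt

Leg 1: desired track 87.3°; wind correction +4.3° → command heading 91.6°, groundspeed 158.3 kt
Leg 2: desired track 262.1°; wind correction -2.9° → command heading 259.2°, groundspeed 92.6 kt
Leg 3: desired track 47.3°; wind correction -6.3° → command heading 41.0°, groundspeed 156.3 kt
Leg 4: desired track 218.6°; wind correction +8.3° → command heading 226.9°, groundspeed 96.2 kt
Leg 5: desired track 116.9°; wind correction +11.1° → command heading 128.0°, groundspeed 147.4 kt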